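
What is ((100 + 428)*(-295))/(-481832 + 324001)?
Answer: 155760/157831 ≈ 0.98688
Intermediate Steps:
((100 + 428)*(-295))/(-481832 + 324001) = (528*(-295))/(-157831) = -155760*(-1/157831) = 155760/157831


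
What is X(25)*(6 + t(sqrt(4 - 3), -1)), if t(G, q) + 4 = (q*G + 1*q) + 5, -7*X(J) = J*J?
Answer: -3125/7 ≈ -446.43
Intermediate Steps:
X(J) = -J**2/7 (X(J) = -J*J/7 = -J**2/7)
t(G, q) = 1 + q + G*q (t(G, q) = -4 + ((q*G + 1*q) + 5) = -4 + ((G*q + q) + 5) = -4 + ((q + G*q) + 5) = -4 + (5 + q + G*q) = 1 + q + G*q)
X(25)*(6 + t(sqrt(4 - 3), -1)) = (-1/7*25**2)*(6 + (1 - 1 + sqrt(4 - 3)*(-1))) = (-1/7*625)*(6 + (1 - 1 + sqrt(1)*(-1))) = -625*(6 + (1 - 1 + 1*(-1)))/7 = -625*(6 + (1 - 1 - 1))/7 = -625*(6 - 1)/7 = -625/7*5 = -3125/7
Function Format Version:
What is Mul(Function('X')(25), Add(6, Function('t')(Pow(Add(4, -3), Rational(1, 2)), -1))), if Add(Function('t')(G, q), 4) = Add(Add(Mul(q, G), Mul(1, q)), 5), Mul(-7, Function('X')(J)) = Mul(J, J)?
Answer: Rational(-3125, 7) ≈ -446.43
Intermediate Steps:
Function('X')(J) = Mul(Rational(-1, 7), Pow(J, 2)) (Function('X')(J) = Mul(Rational(-1, 7), Mul(J, J)) = Mul(Rational(-1, 7), Pow(J, 2)))
Function('t')(G, q) = Add(1, q, Mul(G, q)) (Function('t')(G, q) = Add(-4, Add(Add(Mul(q, G), Mul(1, q)), 5)) = Add(-4, Add(Add(Mul(G, q), q), 5)) = Add(-4, Add(Add(q, Mul(G, q)), 5)) = Add(-4, Add(5, q, Mul(G, q))) = Add(1, q, Mul(G, q)))
Mul(Function('X')(25), Add(6, Function('t')(Pow(Add(4, -3), Rational(1, 2)), -1))) = Mul(Mul(Rational(-1, 7), Pow(25, 2)), Add(6, Add(1, -1, Mul(Pow(Add(4, -3), Rational(1, 2)), -1)))) = Mul(Mul(Rational(-1, 7), 625), Add(6, Add(1, -1, Mul(Pow(1, Rational(1, 2)), -1)))) = Mul(Rational(-625, 7), Add(6, Add(1, -1, Mul(1, -1)))) = Mul(Rational(-625, 7), Add(6, Add(1, -1, -1))) = Mul(Rational(-625, 7), Add(6, -1)) = Mul(Rational(-625, 7), 5) = Rational(-3125, 7)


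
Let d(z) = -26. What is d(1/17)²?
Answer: 676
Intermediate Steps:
d(1/17)² = (-26)² = 676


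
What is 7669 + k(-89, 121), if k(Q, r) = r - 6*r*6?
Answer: 3434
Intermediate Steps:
k(Q, r) = -35*r (k(Q, r) = r - 36*r = -35*r)
7669 + k(-89, 121) = 7669 - 35*121 = 7669 - 4235 = 3434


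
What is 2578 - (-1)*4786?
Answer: 7364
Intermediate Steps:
2578 - (-1)*4786 = 2578 - 1*(-4786) = 2578 + 4786 = 7364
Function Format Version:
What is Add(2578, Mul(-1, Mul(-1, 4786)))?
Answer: 7364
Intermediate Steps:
Add(2578, Mul(-1, Mul(-1, 4786))) = Add(2578, Mul(-1, -4786)) = Add(2578, 4786) = 7364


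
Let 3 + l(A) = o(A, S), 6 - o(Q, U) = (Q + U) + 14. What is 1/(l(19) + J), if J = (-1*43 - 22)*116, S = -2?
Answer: -1/7568 ≈ -0.00013214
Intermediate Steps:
o(Q, U) = -8 - Q - U (o(Q, U) = 6 - ((Q + U) + 14) = 6 - (14 + Q + U) = 6 + (-14 - Q - U) = -8 - Q - U)
l(A) = -9 - A (l(A) = -3 + (-8 - A - 1*(-2)) = -3 + (-8 - A + 2) = -3 + (-6 - A) = -9 - A)
J = -7540 (J = (-43 - 22)*116 = -65*116 = -7540)
1/(l(19) + J) = 1/((-9 - 1*19) - 7540) = 1/((-9 - 19) - 7540) = 1/(-28 - 7540) = 1/(-7568) = -1/7568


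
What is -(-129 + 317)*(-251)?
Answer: 47188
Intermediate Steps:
-(-129 + 317)*(-251) = -188*(-251) = -1*(-47188) = 47188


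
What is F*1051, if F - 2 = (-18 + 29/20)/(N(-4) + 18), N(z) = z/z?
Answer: 450879/380 ≈ 1186.5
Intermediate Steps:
N(z) = 1
F = 429/380 (F = 2 + (-18 + 29/20)/(1 + 18) = 2 + (-18 + 29*(1/20))/19 = 2 + (-18 + 29/20)*(1/19) = 2 - 331/20*1/19 = 2 - 331/380 = 429/380 ≈ 1.1289)
F*1051 = (429/380)*1051 = 450879/380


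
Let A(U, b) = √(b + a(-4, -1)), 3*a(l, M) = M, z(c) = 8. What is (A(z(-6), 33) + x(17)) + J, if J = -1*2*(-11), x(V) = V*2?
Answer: 56 + 7*√6/3 ≈ 61.715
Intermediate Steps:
x(V) = 2*V
a(l, M) = M/3
A(U, b) = √(-⅓ + b) (A(U, b) = √(b + (⅓)*(-1)) = √(b - ⅓) = √(-⅓ + b))
J = 22 (J = -2*(-11) = 22)
(A(z(-6), 33) + x(17)) + J = (√(-3 + 9*33)/3 + 2*17) + 22 = (√(-3 + 297)/3 + 34) + 22 = (√294/3 + 34) + 22 = ((7*√6)/3 + 34) + 22 = (7*√6/3 + 34) + 22 = (34 + 7*√6/3) + 22 = 56 + 7*√6/3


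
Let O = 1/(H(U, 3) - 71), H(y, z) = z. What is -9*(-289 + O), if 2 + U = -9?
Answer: 176877/68 ≈ 2601.1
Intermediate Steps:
U = -11 (U = -2 - 9 = -11)
O = -1/68 (O = 1/(3 - 71) = 1/(-68) = -1/68 ≈ -0.014706)
-9*(-289 + O) = -9*(-289 - 1/68) = -9*(-19653/68) = 176877/68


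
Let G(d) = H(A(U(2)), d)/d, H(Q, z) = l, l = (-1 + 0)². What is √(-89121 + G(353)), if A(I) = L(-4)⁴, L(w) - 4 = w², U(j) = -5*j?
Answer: 8*I*√173519974/353 ≈ 298.53*I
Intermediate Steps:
l = 1 (l = (-1)² = 1)
L(w) = 4 + w²
A(I) = 160000 (A(I) = (4 + (-4)²)⁴ = (4 + 16)⁴ = 20⁴ = 160000)
H(Q, z) = 1
G(d) = 1/d
√(-89121 + G(353)) = √(-89121 + 1/353) = √(-31459712/353) = 8*I*√173519974/353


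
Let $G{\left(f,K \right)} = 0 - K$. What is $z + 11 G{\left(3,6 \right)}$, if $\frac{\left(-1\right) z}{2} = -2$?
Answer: $-62$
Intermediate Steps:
$G{\left(f,K \right)} = - K$
$z = 4$ ($z = \left(-2\right) \left(-2\right) = 4$)
$z + 11 G{\left(3,6 \right)} = 4 + 11 \left(\left(-1\right) 6\right) = 4 + 11 \left(-6\right) = 4 - 66 = -62$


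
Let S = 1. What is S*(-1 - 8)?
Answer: -9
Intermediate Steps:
S*(-1 - 8) = 1*(-1 - 8) = 1*(-9) = -9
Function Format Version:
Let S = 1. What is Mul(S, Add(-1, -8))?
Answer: -9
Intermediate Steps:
Mul(S, Add(-1, -8)) = Mul(1, Add(-1, -8)) = Mul(1, -9) = -9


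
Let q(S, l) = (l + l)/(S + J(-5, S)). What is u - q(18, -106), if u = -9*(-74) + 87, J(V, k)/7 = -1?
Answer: 8495/11 ≈ 772.27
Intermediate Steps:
J(V, k) = -7 (J(V, k) = 7*(-1) = -7)
q(S, l) = 2*l/(-7 + S) (q(S, l) = (l + l)/(S - 7) = (2*l)/(-7 + S) = 2*l/(-7 + S))
u = 753 (u = 666 + 87 = 753)
u - q(18, -106) = 753 - 2*(-106)/(-7 + 18) = 753 - 2*(-106)/11 = 753 - 1*(-212/11) = 753 + 212/11 = 8495/11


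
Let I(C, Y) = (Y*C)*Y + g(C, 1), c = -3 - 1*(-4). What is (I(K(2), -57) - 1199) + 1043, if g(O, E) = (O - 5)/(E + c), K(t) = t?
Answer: 12681/2 ≈ 6340.5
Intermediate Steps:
c = 1 (c = -3 + 4 = 1)
g(O, E) = (-5 + O)/(1 + E) (g(O, E) = (O - 5)/(E + 1) = (-5 + O)/(1 + E))
I(C, Y) = -5/2 + C/2 + C*Y**2 (I(C, Y) = (Y*C)*Y + (-5 + C)/(1 + 1) = (C*Y)*Y + (-5 + C)/2 = C*Y**2 + (-5 + C)/2 = C*Y**2 + (-5/2 + C/2) = -5/2 + C/2 + C*Y**2)
(I(K(2), -57) - 1199) + 1043 = ((-5/2 + (1/2)*2 + 2*(-57)**2) - 1199) + 1043 = ((-5/2 + 1 + 2*3249) - 1199) + 1043 = ((-5/2 + 1 + 6498) - 1199) + 1043 = (12993/2 - 1199) + 1043 = 10595/2 + 1043 = 12681/2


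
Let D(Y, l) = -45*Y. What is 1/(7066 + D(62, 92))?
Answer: 1/4276 ≈ 0.00023386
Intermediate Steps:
1/(7066 + D(62, 92)) = 1/(7066 - 45*62) = 1/(7066 - 2790) = 1/4276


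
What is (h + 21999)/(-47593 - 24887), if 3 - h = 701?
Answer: -21301/72480 ≈ -0.29389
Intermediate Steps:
h = -698 (h = 3 - 1*701 = 3 - 701 = -698)
(h + 21999)/(-47593 - 24887) = (-698 + 21999)/(-47593 - 24887) = 21301/(-72480) = 21301*(-1/72480) = -21301/72480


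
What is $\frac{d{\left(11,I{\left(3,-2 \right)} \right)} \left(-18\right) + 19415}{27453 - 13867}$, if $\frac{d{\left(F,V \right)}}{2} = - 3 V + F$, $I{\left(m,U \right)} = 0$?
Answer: $\frac{19019}{13586} \approx 1.3999$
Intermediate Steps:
$d{\left(F,V \right)} = - 6 V + 2 F$ ($d{\left(F,V \right)} = 2 \left(- 3 V + F\right) = 2 \left(F - 3 V\right) = - 6 V + 2 F$)
$\frac{d{\left(11,I{\left(3,-2 \right)} \right)} \left(-18\right) + 19415}{27453 - 13867} = \frac{\left(\left(-6\right) 0 + 2 \cdot 11\right) \left(-18\right) + 19415}{27453 - 13867} = \frac{\left(0 + 22\right) \left(-18\right) + 19415}{27453 - 13867} = \frac{22 \left(-18\right) + 19415}{13586} = \left(-396 + 19415\right) \frac{1}{13586} = 19019 \cdot \frac{1}{13586} = \frac{19019}{13586}$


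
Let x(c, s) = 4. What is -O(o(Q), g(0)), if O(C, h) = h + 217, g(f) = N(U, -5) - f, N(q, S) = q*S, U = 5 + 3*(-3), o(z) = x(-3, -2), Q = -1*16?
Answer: -237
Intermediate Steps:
Q = -16
o(z) = 4
U = -4 (U = 5 - 9 = -4)
N(q, S) = S*q
g(f) = 20 - f (g(f) = -5*(-4) - f = 20 - f)
O(C, h) = 217 + h
-O(o(Q), g(0)) = -(217 + (20 - 1*0)) = -(217 + (20 + 0)) = -(217 + 20) = -1*237 = -237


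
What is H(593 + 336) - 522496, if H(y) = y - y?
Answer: -522496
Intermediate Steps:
H(y) = 0
H(593 + 336) - 522496 = 0 - 522496 = -522496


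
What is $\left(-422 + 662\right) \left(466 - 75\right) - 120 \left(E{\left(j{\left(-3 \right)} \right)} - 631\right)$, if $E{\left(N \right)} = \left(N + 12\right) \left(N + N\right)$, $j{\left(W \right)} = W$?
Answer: $176040$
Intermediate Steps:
$E{\left(N \right)} = 2 N \left(12 + N\right)$ ($E{\left(N \right)} = \left(12 + N\right) 2 N = 2 N \left(12 + N\right)$)
$\left(-422 + 662\right) \left(466 - 75\right) - 120 \left(E{\left(j{\left(-3 \right)} \right)} - 631\right) = \left(-422 + 662\right) \left(466 - 75\right) - 120 \left(2 \left(-3\right) \left(12 - 3\right) - 631\right) = 240 \cdot 391 - 120 \left(2 \left(-3\right) 9 - 631\right) = 93840 - 120 \left(-54 - 631\right) = 93840 - -82200 = 93840 + 82200 = 176040$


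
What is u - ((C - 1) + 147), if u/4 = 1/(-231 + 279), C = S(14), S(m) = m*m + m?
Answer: -4271/12 ≈ -355.92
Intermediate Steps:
S(m) = m + m**2 (S(m) = m**2 + m = m + m**2)
C = 210 (C = 14*(1 + 14) = 14*15 = 210)
u = 1/12 (u = 4/(-231 + 279) = 4/48 = 4*(1/48) = 1/12 ≈ 0.083333)
u - ((C - 1) + 147) = 1/12 - ((210 - 1) + 147) = 1/12 - (209 + 147) = 1/12 - 1*356 = 1/12 - 356 = -4271/12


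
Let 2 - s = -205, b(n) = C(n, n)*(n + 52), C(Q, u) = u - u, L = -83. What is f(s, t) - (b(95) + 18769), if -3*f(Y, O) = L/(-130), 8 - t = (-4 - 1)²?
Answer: -7319993/390 ≈ -18769.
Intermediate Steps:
C(Q, u) = 0
b(n) = 0 (b(n) = 0*(n + 52) = 0*(52 + n) = 0)
s = 207 (s = 2 - 1*(-205) = 2 + 205 = 207)
t = -17 (t = 8 - (-4 - 1)² = 8 - 1*(-5)² = 8 - 1*25 = 8 - 25 = -17)
f(Y, O) = -83/390 (f(Y, O) = -(-83)/(3*(-130)) = -(-83)*(-1)/(3*130) = -⅓*83/130 = -83/390)
f(s, t) - (b(95) + 18769) = -83/390 - (0 + 18769) = -83/390 - 1*18769 = -83/390 - 18769 = -7319993/390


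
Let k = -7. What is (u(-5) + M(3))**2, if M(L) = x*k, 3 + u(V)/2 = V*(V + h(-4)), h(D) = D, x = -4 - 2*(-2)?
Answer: 7056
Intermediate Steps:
x = 0 (x = -4 + 4 = 0)
u(V) = -6 + 2*V*(-4 + V) (u(V) = -6 + 2*(V*(V - 4)) = -6 + 2*(V*(-4 + V)) = -6 + 2*V*(-4 + V))
M(L) = 0 (M(L) = 0*(-7) = 0)
(u(-5) + M(3))**2 = ((-6 - 8*(-5) + 2*(-5)**2) + 0)**2 = ((-6 + 40 + 2*25) + 0)**2 = ((-6 + 40 + 50) + 0)**2 = (84 + 0)**2 = 84**2 = 7056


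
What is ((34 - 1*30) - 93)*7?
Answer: -623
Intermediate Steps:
((34 - 1*30) - 93)*7 = ((34 - 30) - 93)*7 = (4 - 93)*7 = -89*7 = -623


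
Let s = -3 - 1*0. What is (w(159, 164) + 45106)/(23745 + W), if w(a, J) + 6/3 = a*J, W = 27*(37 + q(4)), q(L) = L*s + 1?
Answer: 71180/24447 ≈ 2.9116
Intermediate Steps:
s = -3 (s = -3 + 0 = -3)
q(L) = 1 - 3*L (q(L) = L*(-3) + 1 = -3*L + 1 = 1 - 3*L)
W = 702 (W = 27*(37 + (1 - 3*4)) = 27*(37 + (1 - 12)) = 27*(37 - 11) = 27*26 = 702)
w(a, J) = -2 + J*a (w(a, J) = -2 + a*J = -2 + J*a)
(w(159, 164) + 45106)/(23745 + W) = ((-2 + 164*159) + 45106)/(23745 + 702) = ((-2 + 26076) + 45106)/24447 = (26074 + 45106)*(1/24447) = 71180*(1/24447) = 71180/24447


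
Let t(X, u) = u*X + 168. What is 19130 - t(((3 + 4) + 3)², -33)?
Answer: 22262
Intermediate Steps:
t(X, u) = 168 + X*u (t(X, u) = X*u + 168 = 168 + X*u)
19130 - t(((3 + 4) + 3)², -33) = 19130 - (168 + ((3 + 4) + 3)²*(-33)) = 19130 - (168 + (7 + 3)²*(-33)) = 19130 - (168 + 10²*(-33)) = 19130 - (168 + 100*(-33)) = 19130 - (168 - 3300) = 19130 - 1*(-3132) = 19130 + 3132 = 22262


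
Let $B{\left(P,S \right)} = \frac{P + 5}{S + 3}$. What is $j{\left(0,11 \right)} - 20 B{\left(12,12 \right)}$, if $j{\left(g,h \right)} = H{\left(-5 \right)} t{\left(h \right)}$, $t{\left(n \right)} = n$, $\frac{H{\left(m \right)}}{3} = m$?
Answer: $- \frac{563}{3} \approx -187.67$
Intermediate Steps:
$H{\left(m \right)} = 3 m$
$B{\left(P,S \right)} = \frac{5 + P}{3 + S}$
$j{\left(g,h \right)} = - 15 h$ ($j{\left(g,h \right)} = 3 \left(-5\right) h = - 15 h$)
$j{\left(0,11 \right)} - 20 B{\left(12,12 \right)} = \left(-15\right) 11 - 20 \frac{5 + 12}{3 + 12} = -165 - 20 \cdot \frac{1}{15} \cdot 17 = -165 - \frac{68}{3} = - \frac{563}{3}$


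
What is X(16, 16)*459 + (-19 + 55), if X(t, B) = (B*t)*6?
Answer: 705060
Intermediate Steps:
X(t, B) = 6*B*t
X(16, 16)*459 + (-19 + 55) = (6*16*16)*459 + (-19 + 55) = 1536*459 + 36 = 705024 + 36 = 705060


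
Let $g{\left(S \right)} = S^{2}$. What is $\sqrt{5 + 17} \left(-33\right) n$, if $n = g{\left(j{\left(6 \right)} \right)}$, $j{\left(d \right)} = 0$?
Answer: $0$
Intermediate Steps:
$n = 0$ ($n = 0^{2} = 0$)
$\sqrt{5 + 17} \left(-33\right) n = \sqrt{5 + 17} \left(-33\right) 0 = \sqrt{22} \left(-33\right) 0 = - 33 \sqrt{22} \cdot 0 = 0$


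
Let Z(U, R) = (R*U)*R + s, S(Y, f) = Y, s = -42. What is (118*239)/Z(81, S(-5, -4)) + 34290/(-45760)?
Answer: 122252645/9074208 ≈ 13.473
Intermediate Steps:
Z(U, R) = -42 + U*R² (Z(U, R) = (R*U)*R - 42 = U*R² - 42 = -42 + U*R²)
(118*239)/Z(81, S(-5, -4)) + 34290/(-45760) = (118*239)/(-42 + 81*(-5)²) + 34290/(-45760) = 28202/(-42 + 81*25) + 34290*(-1/45760) = 28202/(-42 + 2025) - 3429/4576 = 28202/1983 - 3429/4576 = 122252645/9074208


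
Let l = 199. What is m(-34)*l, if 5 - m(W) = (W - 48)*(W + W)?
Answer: -1108629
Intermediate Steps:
m(W) = 5 - 2*W*(-48 + W) (m(W) = 5 - (W - 48)*(W + W) = 5 - (-48 + W)*2*W = 5 - 2*W*(-48 + W))
m(-34)*l = (5 - 2*(-34)² + 96*(-34))*199 = (5 - 2*1156 - 3264)*199 = (5 - 2312 - 3264)*199 = -5571*199 = -1108629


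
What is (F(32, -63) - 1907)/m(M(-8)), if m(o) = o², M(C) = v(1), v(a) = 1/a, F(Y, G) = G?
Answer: -1970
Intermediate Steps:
M(C) = 1 (M(C) = 1/1 = 1)
(F(32, -63) - 1907)/m(M(-8)) = (-63 - 1907)/(1²) = -1970/1 = -1970*1 = -1970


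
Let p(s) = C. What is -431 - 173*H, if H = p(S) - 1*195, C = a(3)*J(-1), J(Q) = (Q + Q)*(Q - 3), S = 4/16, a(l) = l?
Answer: 29152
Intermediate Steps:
S = ¼ (S = 4*(1/16) = ¼ ≈ 0.25000)
J(Q) = 2*Q*(-3 + Q) (J(Q) = (2*Q)*(-3 + Q) = 2*Q*(-3 + Q))
C = 24 (C = 3*(2*(-1)*(-3 - 1)) = 3*(2*(-1)*(-4)) = 3*8 = 24)
p(s) = 24
H = -171 (H = 24 - 1*195 = 24 - 195 = -171)
-431 - 173*H = -431 - 173*(-171) = -431 + 29583 = 29152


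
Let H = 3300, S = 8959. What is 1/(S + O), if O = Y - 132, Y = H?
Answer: 1/12127 ≈ 8.2461e-5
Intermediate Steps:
Y = 3300
O = 3168 (O = 3300 - 132 = 3168)
1/(S + O) = 1/(8959 + 3168) = 1/12127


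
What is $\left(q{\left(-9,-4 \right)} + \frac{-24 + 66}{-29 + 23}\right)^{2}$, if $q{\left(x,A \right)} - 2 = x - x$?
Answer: $25$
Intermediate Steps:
$q{\left(x,A \right)} = 2$ ($q{\left(x,A \right)} = 2 + \left(x - x\right) = 2 + 0 = 2$)
$\left(q{\left(-9,-4 \right)} + \frac{-24 + 66}{-29 + 23}\right)^{2} = \left(2 + \frac{-24 + 66}{-29 + 23}\right)^{2} = \left(2 + \frac{42}{-6}\right)^{2} = \left(2 + 42 \left(- \frac{1}{6}\right)\right)^{2} = \left(2 - 7\right)^{2} = \left(-5\right)^{2} = 25$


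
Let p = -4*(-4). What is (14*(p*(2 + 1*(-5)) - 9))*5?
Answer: -3990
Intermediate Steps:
p = 16
(14*(p*(2 + 1*(-5)) - 9))*5 = (14*(16*(2 + 1*(-5)) - 9))*5 = (14*(16*(2 - 5) - 9))*5 = (14*(16*(-3) - 9))*5 = (14*(-48 - 9))*5 = (14*(-57))*5 = -798*5 = -3990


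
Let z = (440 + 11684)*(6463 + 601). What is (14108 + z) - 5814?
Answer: 85652230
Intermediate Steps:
z = 85643936 (z = 12124*7064 = 85643936)
(14108 + z) - 5814 = (14108 + 85643936) - 5814 = 85658044 - 5814 = 85652230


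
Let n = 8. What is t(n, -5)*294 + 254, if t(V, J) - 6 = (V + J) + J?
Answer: 1430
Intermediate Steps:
t(V, J) = 6 + V + 2*J (t(V, J) = 6 + ((V + J) + J) = 6 + ((J + V) + J) = 6 + (V + 2*J) = 6 + V + 2*J)
t(n, -5)*294 + 254 = (6 + 8 + 2*(-5))*294 + 254 = (6 + 8 - 10)*294 + 254 = 4*294 + 254 = 1176 + 254 = 1430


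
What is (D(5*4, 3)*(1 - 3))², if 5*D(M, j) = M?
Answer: 64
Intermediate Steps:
D(M, j) = M/5
(D(5*4, 3)*(1 - 3))² = (((5*4)/5)*(1 - 3))² = (((⅕)*20)*(-2))² = (4*(-2))² = (-8)² = 64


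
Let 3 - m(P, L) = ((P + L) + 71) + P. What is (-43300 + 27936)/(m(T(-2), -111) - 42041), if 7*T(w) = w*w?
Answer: 53774/146997 ≈ 0.36582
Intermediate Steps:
T(w) = w²/7 (T(w) = (w*w)/7 = w²/7)
m(P, L) = -68 - L - 2*P (m(P, L) = 3 - (((P + L) + 71) + P) = 3 - (((L + P) + 71) + P) = 3 - ((71 + L + P) + P) = 3 - (71 + L + 2*P) = 3 + (-71 - L - 2*P) = -68 - L - 2*P)
(-43300 + 27936)/(m(T(-2), -111) - 42041) = (-43300 + 27936)/((-68 - 1*(-111) - 2*(-2)²/7) - 42041) = -15364/((-68 + 111 - 2*4/7) - 42041) = -15364/((-68 + 111 - 8/7) - 42041) = -15364/(293/7 - 42041) = -15364/(-293994/7) = -15364*(-7/293994) = 53774/146997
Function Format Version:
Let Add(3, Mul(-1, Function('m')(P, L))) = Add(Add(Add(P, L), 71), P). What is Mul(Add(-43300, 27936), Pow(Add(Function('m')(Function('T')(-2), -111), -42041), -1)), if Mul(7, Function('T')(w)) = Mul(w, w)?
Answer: Rational(53774, 146997) ≈ 0.36582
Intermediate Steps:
Function('T')(w) = Mul(Rational(1, 7), Pow(w, 2)) (Function('T')(w) = Mul(Rational(1, 7), Mul(w, w)) = Mul(Rational(1, 7), Pow(w, 2)))
Function('m')(P, L) = Add(-68, Mul(-1, L), Mul(-2, P)) (Function('m')(P, L) = Add(3, Mul(-1, Add(Add(Add(P, L), 71), P))) = Add(3, Mul(-1, Add(Add(Add(L, P), 71), P))) = Add(3, Mul(-1, Add(Add(71, L, P), P))) = Add(3, Mul(-1, Add(71, L, Mul(2, P)))) = Add(3, Add(-71, Mul(-1, L), Mul(-2, P))) = Add(-68, Mul(-1, L), Mul(-2, P)))
Mul(Add(-43300, 27936), Pow(Add(Function('m')(Function('T')(-2), -111), -42041), -1)) = Mul(Add(-43300, 27936), Pow(Add(Add(-68, Mul(-1, -111), Mul(-2, Mul(Rational(1, 7), Pow(-2, 2)))), -42041), -1)) = Mul(-15364, Pow(Add(Add(-68, 111, Mul(-2, Mul(Rational(1, 7), 4))), -42041), -1)) = Mul(-15364, Pow(Add(Add(-68, 111, Mul(-2, Rational(4, 7))), -42041), -1)) = Mul(-15364, Pow(Add(Add(-68, 111, Rational(-8, 7)), -42041), -1)) = Mul(-15364, Pow(Add(Rational(293, 7), -42041), -1)) = Mul(-15364, Pow(Rational(-293994, 7), -1)) = Mul(-15364, Rational(-7, 293994)) = Rational(53774, 146997)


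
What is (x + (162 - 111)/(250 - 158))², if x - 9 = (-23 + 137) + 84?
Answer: 364619025/8464 ≈ 43079.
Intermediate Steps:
x = 207 (x = 9 + ((-23 + 137) + 84) = 9 + (114 + 84) = 9 + 198 = 207)
(x + (162 - 111)/(250 - 158))² = (207 + (162 - 111)/(250 - 158))² = (207 + 51/92)² = (19095/92)² = 364619025/8464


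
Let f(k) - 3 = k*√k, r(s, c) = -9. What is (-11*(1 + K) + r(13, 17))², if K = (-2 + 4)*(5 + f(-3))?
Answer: 25348 - 25872*I*√3 ≈ 25348.0 - 44812.0*I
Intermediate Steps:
f(k) = 3 + k^(3/2) (f(k) = 3 + k*√k = 3 + k^(3/2))
K = 16 - 6*I*√3 (K = (-2 + 4)*(5 + (3 + (-3)^(3/2))) = 2*(5 + (3 - 3*I*√3)) = 2*(8 - 3*I*√3) = 16 - 6*I*√3 ≈ 16.0 - 10.392*I)
(-11*(1 + K) + r(13, 17))² = (-11*(1 + (16 - 6*I*√3)) - 9)² = (-11*(17 - 6*I*√3) - 9)² = ((-187 + 66*I*√3) - 9)² = (-196 + 66*I*√3)²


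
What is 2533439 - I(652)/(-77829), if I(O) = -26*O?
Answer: 197175006979/77829 ≈ 2.5334e+6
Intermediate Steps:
2533439 - I(652)/(-77829) = 2533439 - (-26*652)/(-77829) = 2533439 - (-16952)*(-1)/77829 = 2533439 - 1*16952/77829 = 2533439 - 16952/77829 = 197175006979/77829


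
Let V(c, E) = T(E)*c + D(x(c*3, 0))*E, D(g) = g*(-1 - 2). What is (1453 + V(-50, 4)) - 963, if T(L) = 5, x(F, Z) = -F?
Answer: -1560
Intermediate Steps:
D(g) = -3*g (D(g) = g*(-3) = -3*g)
V(c, E) = 5*c + 9*E*c (V(c, E) = 5*c + (-(-3)*c*3)*E = 5*c + (-(-3)*3*c)*E = 5*c + (-(-9)*c)*E = 5*c + (9*c)*E = 5*c + 9*E*c)
(1453 + V(-50, 4)) - 963 = (1453 - 50*(5 + 9*4)) - 963 = (1453 - 50*(5 + 36)) - 963 = (1453 - 50*41) - 963 = (1453 - 2050) - 963 = -597 - 963 = -1560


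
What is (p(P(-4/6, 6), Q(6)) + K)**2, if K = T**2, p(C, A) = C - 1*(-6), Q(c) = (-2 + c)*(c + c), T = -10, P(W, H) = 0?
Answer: 11236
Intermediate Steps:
Q(c) = 2*c*(-2 + c) (Q(c) = (-2 + c)*(2*c) = 2*c*(-2 + c))
p(C, A) = 6 + C (p(C, A) = C + 6 = 6 + C)
K = 100 (K = (-10)**2 = 100)
(p(P(-4/6, 6), Q(6)) + K)**2 = ((6 + 0) + 100)**2 = (6 + 100)**2 = 106**2 = 11236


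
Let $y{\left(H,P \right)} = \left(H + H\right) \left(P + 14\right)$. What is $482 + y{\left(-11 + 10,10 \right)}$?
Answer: $434$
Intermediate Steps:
$y{\left(H,P \right)} = 2 H \left(14 + P\right)$
$482 + y{\left(-11 + 10,10 \right)} = 482 + 2 \left(-11 + 10\right) \left(14 + 10\right) = 482 + 2 \left(-1\right) 24 = 482 - 48 = 434$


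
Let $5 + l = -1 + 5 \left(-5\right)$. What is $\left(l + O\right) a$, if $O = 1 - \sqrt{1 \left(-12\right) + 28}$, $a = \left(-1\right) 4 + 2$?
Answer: $68$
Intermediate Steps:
$a = -2$ ($a = -4 + 2 = -2$)
$l = -31$ ($l = -5 + \left(-1 + 5 \left(-5\right)\right) = -5 - 26 = -31$)
$O = -3$ ($O = 1 - \sqrt{-12 + 28} = 1 - \sqrt{16} = 1 - 4 = -3$)
$\left(l + O\right) a = \left(-31 - 3\right) \left(-2\right) = \left(-34\right) \left(-2\right) = 68$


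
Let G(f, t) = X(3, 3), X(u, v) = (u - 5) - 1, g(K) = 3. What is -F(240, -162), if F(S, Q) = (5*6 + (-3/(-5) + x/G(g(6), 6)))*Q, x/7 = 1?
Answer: 22896/5 ≈ 4579.2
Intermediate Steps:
x = 7 (x = 7*1 = 7)
X(u, v) = -6 + u (X(u, v) = (-5 + u) - 1 = -6 + u)
G(f, t) = -3 (G(f, t) = -6 + 3 = -3)
F(S, Q) = 424*Q/15 (F(S, Q) = (5*6 + (-3/(-5) + 7/(-3)))*Q = (30 + (-3*(-⅕) + 7*(-⅓)))*Q = (30 + (⅗ - 7/3))*Q = (30 - 26/15)*Q = 424*Q/15)
-F(240, -162) = -424*(-162)/15 = -1*(-22896/5) = 22896/5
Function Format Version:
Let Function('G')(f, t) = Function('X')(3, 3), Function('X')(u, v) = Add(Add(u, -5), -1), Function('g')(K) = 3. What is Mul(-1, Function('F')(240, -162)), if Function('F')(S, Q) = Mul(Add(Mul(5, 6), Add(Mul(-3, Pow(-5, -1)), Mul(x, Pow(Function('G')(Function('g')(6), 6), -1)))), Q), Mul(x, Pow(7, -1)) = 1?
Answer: Rational(22896, 5) ≈ 4579.2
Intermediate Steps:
x = 7 (x = Mul(7, 1) = 7)
Function('X')(u, v) = Add(-6, u) (Function('X')(u, v) = Add(Add(-5, u), -1) = Add(-6, u))
Function('G')(f, t) = -3 (Function('G')(f, t) = Add(-6, 3) = -3)
Function('F')(S, Q) = Mul(Rational(424, 15), Q) (Function('F')(S, Q) = Mul(Add(Mul(5, 6), Add(Mul(-3, Pow(-5, -1)), Mul(7, Pow(-3, -1)))), Q) = Mul(Add(30, Add(Mul(-3, Rational(-1, 5)), Mul(7, Rational(-1, 3)))), Q) = Mul(Add(30, Add(Rational(3, 5), Rational(-7, 3))), Q) = Mul(Add(30, Rational(-26, 15)), Q) = Mul(Rational(424, 15), Q))
Mul(-1, Function('F')(240, -162)) = Mul(-1, Mul(Rational(424, 15), -162)) = Mul(-1, Rational(-22896, 5)) = Rational(22896, 5)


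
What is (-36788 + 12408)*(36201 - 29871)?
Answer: -154325400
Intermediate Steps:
(-36788 + 12408)*(36201 - 29871) = -24380*6330 = -154325400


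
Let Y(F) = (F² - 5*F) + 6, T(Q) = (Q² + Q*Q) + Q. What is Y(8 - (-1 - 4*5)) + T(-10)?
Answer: 892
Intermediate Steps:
T(Q) = Q + 2*Q² (T(Q) = (Q² + Q²) + Q = 2*Q² + Q = Q + 2*Q²)
Y(F) = 6 + F² - 5*F
Y(8 - (-1 - 4*5)) + T(-10) = (6 + (8 - (-1 - 4*5))² - 5*(8 - (-1 - 4*5))) - 10*(1 + 2*(-10)) = (6 + (8 - (-1 - 20))² - 5*(8 - (-1 - 20))) - 10*(1 - 20) = (6 + (8 - 1*(-21))² - 5*(8 - 1*(-21))) - 10*(-19) = (6 + (8 + 21)² - 5*(8 + 21)) + 190 = (6 + 29² - 5*29) + 190 = (6 + 841 - 145) + 190 = 702 + 190 = 892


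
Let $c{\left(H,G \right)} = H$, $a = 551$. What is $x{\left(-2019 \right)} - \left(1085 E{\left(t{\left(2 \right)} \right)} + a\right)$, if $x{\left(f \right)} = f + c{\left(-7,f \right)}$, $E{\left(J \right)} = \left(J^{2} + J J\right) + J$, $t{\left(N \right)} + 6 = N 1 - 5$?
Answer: $-168582$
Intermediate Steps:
$t{\left(N \right)} = -11 + N$ ($t{\left(N \right)} = -6 + \left(N 1 - 5\right) = -6 + \left(N - 5\right) = -6 + \left(-5 + N\right) = -11 + N$)
$E{\left(J \right)} = J + 2 J^{2}$ ($E{\left(J \right)} = \left(J^{2} + J^{2}\right) + J = 2 J^{2} + J = J + 2 J^{2}$)
$x{\left(f \right)} = -7 + f$ ($x{\left(f \right)} = f - 7 = -7 + f$)
$x{\left(-2019 \right)} - \left(1085 E{\left(t{\left(2 \right)} \right)} + a\right) = \left(-7 - 2019\right) - \left(1085 \left(-11 + 2\right) \left(1 + 2 \left(-11 + 2\right)\right) + 551\right) = -2026 - \left(1085 \left(- 9 \left(1 + 2 \left(-9\right)\right)\right) + 551\right) = -2026 - \left(1085 \left(- 9 \left(1 - 18\right)\right) + 551\right) = -2026 - \left(1085 \left(\left(-9\right) \left(-17\right)\right) + 551\right) = -2026 - \left(1085 \cdot 153 + 551\right) = -2026 - \left(166005 + 551\right) = -2026 - 166556 = -168582$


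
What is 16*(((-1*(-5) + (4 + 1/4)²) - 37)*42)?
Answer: -9366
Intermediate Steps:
16*(((-1*(-5) + (4 + 1/4)²) - 37)*42) = 16*(((5 + (4 + ¼)²) - 37)*42) = 16*(((5 + (17/4)²) - 37)*42) = 16*(((5 + 289/16) - 37)*42) = 16*((369/16 - 37)*42) = 16*(-223/16*42) = 16*(-4683/8) = -9366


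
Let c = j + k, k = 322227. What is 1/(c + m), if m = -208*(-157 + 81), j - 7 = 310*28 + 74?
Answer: 1/346796 ≈ 2.8835e-6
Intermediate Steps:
j = 8761 (j = 7 + (310*28 + 74) = 7 + (8680 + 74) = 7 + 8754 = 8761)
c = 330988 (c = 8761 + 322227 = 330988)
m = 15808 (m = -208*(-76) = 15808)
1/(c + m) = 1/(330988 + 15808) = 1/346796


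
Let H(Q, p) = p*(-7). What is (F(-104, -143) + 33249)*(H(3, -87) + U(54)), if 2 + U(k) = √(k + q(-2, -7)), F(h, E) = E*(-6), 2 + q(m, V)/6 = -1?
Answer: 20907591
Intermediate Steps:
q(m, V) = -18 (q(m, V) = -12 + 6*(-1) = -12 - 6 = -18)
F(h, E) = -6*E
U(k) = -2 + √(-18 + k) (U(k) = -2 + √(k - 18) = -2 + √(-18 + k))
H(Q, p) = -7*p
(F(-104, -143) + 33249)*(H(3, -87) + U(54)) = (-6*(-143) + 33249)*(-7*(-87) + (-2 + √(-18 + 54))) = (858 + 33249)*(609 + (-2 + √36)) = 34107*(609 + (-2 + 6)) = 34107*(609 + 4) = 34107*613 = 20907591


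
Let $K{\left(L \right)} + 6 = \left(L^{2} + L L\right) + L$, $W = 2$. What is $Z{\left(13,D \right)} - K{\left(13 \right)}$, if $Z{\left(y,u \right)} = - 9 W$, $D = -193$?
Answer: $-363$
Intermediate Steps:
$Z{\left(y,u \right)} = -18$ ($Z{\left(y,u \right)} = \left(-9\right) 2 = -18$)
$K{\left(L \right)} = -6 + L + 2 L^{2}$ ($K{\left(L \right)} = -6 + \left(\left(L^{2} + L L\right) + L\right) = -6 + \left(\left(L^{2} + L^{2}\right) + L\right) = -6 + \left(2 L^{2} + L\right) = -6 + \left(L + 2 L^{2}\right) = -6 + L + 2 L^{2}$)
$Z{\left(13,D \right)} - K{\left(13 \right)} = -18 - \left(-6 + 13 + 2 \cdot 13^{2}\right) = -18 - \left(-6 + 13 + 2 \cdot 169\right) = -18 - \left(-6 + 13 + 338\right) = -18 - 345 = -363$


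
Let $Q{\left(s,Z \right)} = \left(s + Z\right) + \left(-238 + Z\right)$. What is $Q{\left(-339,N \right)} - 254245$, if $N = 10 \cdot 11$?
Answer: $-254602$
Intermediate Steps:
$N = 110$
$Q{\left(s,Z \right)} = -238 + s + 2 Z$ ($Q{\left(s,Z \right)} = \left(Z + s\right) + \left(-238 + Z\right) = -238 + s + 2 Z$)
$Q{\left(-339,N \right)} - 254245 = \left(-238 - 339 + 2 \cdot 110\right) - 254245 = \left(-238 - 339 + 220\right) - 254245 = -357 - 254245 = -254602$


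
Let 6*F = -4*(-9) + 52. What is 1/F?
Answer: 3/44 ≈ 0.068182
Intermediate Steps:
F = 44/3 (F = (-4*(-9) + 52)/6 = (36 + 52)/6 = (1/6)*88 = 44/3 ≈ 14.667)
1/F = 1/(44/3) = 3/44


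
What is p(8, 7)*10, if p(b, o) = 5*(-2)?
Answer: -100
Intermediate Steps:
p(b, o) = -10
p(8, 7)*10 = -10*10 = -100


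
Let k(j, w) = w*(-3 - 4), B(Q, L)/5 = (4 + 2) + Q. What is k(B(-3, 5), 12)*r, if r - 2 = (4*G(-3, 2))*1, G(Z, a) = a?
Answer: -840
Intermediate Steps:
B(Q, L) = 30 + 5*Q (B(Q, L) = 5*((4 + 2) + Q) = 5*(6 + Q) = 30 + 5*Q)
r = 10 (r = 2 + (4*2)*1 = 2 + 8*1 = 2 + 8 = 10)
k(j, w) = -7*w (k(j, w) = w*(-7) = -7*w)
k(B(-3, 5), 12)*r = -7*12*10 = -84*10 = -840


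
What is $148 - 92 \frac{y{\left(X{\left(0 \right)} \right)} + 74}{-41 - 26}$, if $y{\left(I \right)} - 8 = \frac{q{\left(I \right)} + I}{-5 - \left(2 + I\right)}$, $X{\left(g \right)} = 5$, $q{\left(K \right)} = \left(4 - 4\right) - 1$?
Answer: $\frac{52288}{201} \approx 260.14$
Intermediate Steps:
$q{\left(K \right)} = -1$ ($q{\left(K \right)} = 0 - 1 = -1$)
$y{\left(I \right)} = 8 + \frac{-1 + I}{-7 - I}$ ($y{\left(I \right)} = 8 + \frac{-1 + I}{-5 - \left(2 + I\right)} = 8 + \frac{-1 + I}{-7 - I}$)
$148 - 92 \frac{y{\left(X{\left(0 \right)} \right)} + 74}{-41 - 26} = 148 - 92 \frac{\frac{57 + 7 \cdot 5}{7 + 5} + 74}{-41 - 26} = 148 - 92 \frac{\frac{57 + 35}{12} + 74}{-67} = 148 - 92 \left(\frac{1}{12} \cdot 92 + 74\right) \left(- \frac{1}{67}\right) = 148 - 92 \left(\frac{23}{3} + 74\right) \left(- \frac{1}{67}\right) = 148 - 92 \cdot \frac{245}{3} \left(- \frac{1}{67}\right) = 148 - - \frac{22540}{201} = 148 + \frac{22540}{201} = \frac{52288}{201}$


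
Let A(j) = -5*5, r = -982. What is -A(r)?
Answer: 25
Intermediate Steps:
A(j) = -25
-A(r) = -1*(-25) = 25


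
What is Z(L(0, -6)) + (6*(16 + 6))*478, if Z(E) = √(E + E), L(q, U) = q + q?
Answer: 63096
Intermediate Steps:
L(q, U) = 2*q
Z(E) = √2*√E (Z(E) = √(2*E) = √2*√E)
Z(L(0, -6)) + (6*(16 + 6))*478 = √2*√(2*0) + (6*(16 + 6))*478 = √2*√0 + (6*22)*478 = √2*0 + 132*478 = 0 + 63096 = 63096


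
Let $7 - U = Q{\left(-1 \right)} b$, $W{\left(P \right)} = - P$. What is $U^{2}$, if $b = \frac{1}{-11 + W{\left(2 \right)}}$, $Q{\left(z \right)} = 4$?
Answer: $\frac{9025}{169} \approx 53.402$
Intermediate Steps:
$b = - \frac{1}{13}$ ($b = \frac{1}{-11 - 2} = \frac{1}{-13} = - \frac{1}{13} \approx -0.076923$)
$U = \frac{95}{13}$ ($U = 7 - 4 \left(- \frac{1}{13}\right) = 7 - - \frac{4}{13} = 7 + \frac{4}{13} = \frac{95}{13} \approx 7.3077$)
$U^{2} = \left(\frac{95}{13}\right)^{2} = \frac{9025}{169}$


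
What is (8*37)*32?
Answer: 9472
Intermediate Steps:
(8*37)*32 = 296*32 = 9472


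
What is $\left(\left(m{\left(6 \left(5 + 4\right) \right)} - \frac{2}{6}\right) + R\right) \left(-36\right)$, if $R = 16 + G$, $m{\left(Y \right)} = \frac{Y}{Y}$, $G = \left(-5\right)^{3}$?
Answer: $3900$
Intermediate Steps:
$G = -125$
$m{\left(Y \right)} = 1$
$R = -109$ ($R = 16 - 125 = -109$)
$\left(\left(m{\left(6 \left(5 + 4\right) \right)} - \frac{2}{6}\right) + R\right) \left(-36\right) = \left(\left(1 - \frac{2}{6}\right) - 109\right) \left(-36\right) = \left(\left(1 - \frac{1}{3}\right) - 109\right) \left(-36\right) = \left(\frac{2}{3} - 109\right) \left(-36\right) = \left(- \frac{325}{3}\right) \left(-36\right) = 3900$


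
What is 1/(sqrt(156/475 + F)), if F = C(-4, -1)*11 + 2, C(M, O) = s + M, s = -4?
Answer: -5*I*sqrt(773186)/40694 ≈ -0.10804*I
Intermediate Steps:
C(M, O) = -4 + M
F = -86 (F = (-4 - 4)*11 + 2 = -8*11 + 2 = -88 + 2 = -86)
1/(sqrt(156/475 + F)) = 1/(sqrt(156/475 - 86)) = 1/(sqrt(-40694/475)) = 1/(I*sqrt(773186)/95) = -5*I*sqrt(773186)/40694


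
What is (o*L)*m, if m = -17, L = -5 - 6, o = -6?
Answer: -1122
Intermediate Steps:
L = -11
(o*L)*m = -6*(-11)*(-17) = 66*(-17) = -1122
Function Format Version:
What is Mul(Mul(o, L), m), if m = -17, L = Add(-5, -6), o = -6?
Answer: -1122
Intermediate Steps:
L = -11
Mul(Mul(o, L), m) = Mul(Mul(-6, -11), -17) = Mul(66, -17) = -1122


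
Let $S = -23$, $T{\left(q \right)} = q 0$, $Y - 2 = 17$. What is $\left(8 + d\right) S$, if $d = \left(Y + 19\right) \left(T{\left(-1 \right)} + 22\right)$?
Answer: $-19412$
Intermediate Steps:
$Y = 19$ ($Y = 2 + 17 = 19$)
$T{\left(q \right)} = 0$
$d = 836$ ($d = \left(19 + 19\right) \left(0 + 22\right) = 38 \cdot 22 = 836$)
$\left(8 + d\right) S = \left(8 + 836\right) \left(-23\right) = 844 \left(-23\right) = -19412$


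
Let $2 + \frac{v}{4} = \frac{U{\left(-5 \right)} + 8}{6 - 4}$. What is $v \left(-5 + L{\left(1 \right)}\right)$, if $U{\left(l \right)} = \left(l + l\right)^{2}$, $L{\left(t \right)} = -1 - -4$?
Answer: $-416$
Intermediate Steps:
$L{\left(t \right)} = 3$ ($L{\left(t \right)} = -1 + 4 = 3$)
$U{\left(l \right)} = 4 l^{2}$ ($U{\left(l \right)} = \left(2 l\right)^{2} = 4 l^{2}$)
$v = 208$ ($v = -8 + 4 \frac{4 \left(-5\right)^{2} + 8}{6 - 4} = -8 + 4 \frac{4 \cdot 25 + 8}{2} = -8 + 4 \left(100 + 8\right) \frac{1}{2} = -8 + 4 \cdot 108 \cdot \frac{1}{2} = -8 + 4 \cdot 54 = -8 + 216 = 208$)
$v \left(-5 + L{\left(1 \right)}\right) = 208 \left(-5 + 3\right) = 208 \left(-2\right) = -416$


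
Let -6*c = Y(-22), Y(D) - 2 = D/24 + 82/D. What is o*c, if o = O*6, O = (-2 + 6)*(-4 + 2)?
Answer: -698/33 ≈ -21.152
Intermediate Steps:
O = -8 (O = 4*(-2) = -8)
Y(D) = 2 + 82/D + D/24 (Y(D) = 2 + (D/24 + 82/D) = 2 + (82/D + D/24) = 2 + 82/D + D/24)
c = 349/792 (c = -(2 + 82/(-22) + (1/24)*(-22))/6 = -(2 + 82*(-1/22) - 11/12)/6 = -(2 - 41/11 - 11/12)/6 = -1/6*(-349/132) = 349/792 ≈ 0.44066)
o = -48 (o = -8*6 = -48)
o*c = -48*349/792 = -698/33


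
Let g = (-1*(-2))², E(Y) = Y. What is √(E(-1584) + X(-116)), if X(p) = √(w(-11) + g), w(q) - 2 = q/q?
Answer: √(-1584 + √7) ≈ 39.766*I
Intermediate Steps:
g = 4 (g = 2² = 4)
w(q) = 3 (w(q) = 2 + q/q = 2 + 1 = 3)
X(p) = √7 (X(p) = √(3 + 4) = √7)
√(E(-1584) + X(-116)) = √(-1584 + √7)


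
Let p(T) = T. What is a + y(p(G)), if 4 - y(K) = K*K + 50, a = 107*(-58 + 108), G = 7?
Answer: 5255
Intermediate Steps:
a = 5350 (a = 107*50 = 5350)
y(K) = -46 - K**2 (y(K) = 4 - (K*K + 50) = 4 - (K**2 + 50) = 4 - (50 + K**2) = 4 + (-50 - K**2) = -46 - K**2)
a + y(p(G)) = 5350 + (-46 - 1*7**2) = 5350 + (-46 - 1*49) = 5350 + (-46 - 49) = 5350 - 95 = 5255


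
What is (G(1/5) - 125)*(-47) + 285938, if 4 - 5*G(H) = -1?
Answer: 291766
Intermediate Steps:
G(H) = 1 (G(H) = 4/5 - 1/5*(-1) = 4/5 + 1/5 = 1)
(G(1/5) - 125)*(-47) + 285938 = (1 - 125)*(-47) + 285938 = -124*(-47) + 285938 = 5828 + 285938 = 291766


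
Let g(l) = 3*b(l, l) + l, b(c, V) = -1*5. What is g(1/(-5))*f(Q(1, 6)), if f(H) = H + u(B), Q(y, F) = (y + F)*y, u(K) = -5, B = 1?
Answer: -152/5 ≈ -30.400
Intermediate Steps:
b(c, V) = -5
Q(y, F) = y*(F + y) (Q(y, F) = (F + y)*y = y*(F + y))
f(H) = -5 + H (f(H) = H - 5 = -5 + H)
g(l) = -15 + l (g(l) = 3*(-5) + l = -15 + l)
g(1/(-5))*f(Q(1, 6)) = (-15 + 1/(-5))*(-5 + 1*(6 + 1)) = (-15 - ⅕)*(-5 + 1*7) = -76*(-5 + 7)/5 = -76/5*2 = -152/5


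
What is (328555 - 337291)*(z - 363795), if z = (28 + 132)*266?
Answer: 2806308960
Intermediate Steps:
z = 42560 (z = 160*266 = 42560)
(328555 - 337291)*(z - 363795) = (328555 - 337291)*(42560 - 363795) = -8736*(-321235) = 2806308960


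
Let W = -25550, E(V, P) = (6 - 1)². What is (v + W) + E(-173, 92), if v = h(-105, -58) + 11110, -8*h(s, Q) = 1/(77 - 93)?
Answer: -1845119/128 ≈ -14415.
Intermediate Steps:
h(s, Q) = 1/128 (h(s, Q) = -1/(8*(77 - 93)) = -⅛/(-16) = -⅛*(-1/16) = 1/128)
E(V, P) = 25 (E(V, P) = 5² = 25)
v = 1422081/128 (v = 1/128 + 11110 = 1422081/128 ≈ 11110.)
(v + W) + E(-173, 92) = (1422081/128 - 25550) + 25 = -1848319/128 + 25 = -1845119/128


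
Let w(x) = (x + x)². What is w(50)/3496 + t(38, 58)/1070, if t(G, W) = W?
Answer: 681423/233795 ≈ 2.9146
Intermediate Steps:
w(x) = 4*x² (w(x) = (2*x)² = 4*x²)
w(50)/3496 + t(38, 58)/1070 = (4*50²)/3496 + 58/1070 = (4*2500)*(1/3496) + 58*(1/1070) = 10000*(1/3496) + 29/535 = 1250/437 + 29/535 = 681423/233795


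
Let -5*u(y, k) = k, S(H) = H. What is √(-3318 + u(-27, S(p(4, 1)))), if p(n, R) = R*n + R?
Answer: I*√3319 ≈ 57.611*I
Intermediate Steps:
p(n, R) = R + R*n
u(y, k) = -k/5
√(-3318 + u(-27, S(p(4, 1)))) = √(-3318 - (1 + 4)/5) = √(-3318 - 5/5) = √(-3318 - ⅕*5) = √(-3318 - 1) = √(-3319) = I*√3319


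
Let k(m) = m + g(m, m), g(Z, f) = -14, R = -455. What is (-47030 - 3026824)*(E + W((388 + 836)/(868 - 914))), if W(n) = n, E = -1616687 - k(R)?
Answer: 114266298974604/23 ≈ 4.9681e+12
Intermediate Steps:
k(m) = -14 + m (k(m) = m - 14 = -14 + m)
E = -1616218 (E = -1616687 - (-14 - 455) = -1616687 - 1*(-469) = -1616687 + 469 = -1616218)
(-47030 - 3026824)*(E + W((388 + 836)/(868 - 914))) = (-47030 - 3026824)*(-1616218 + (388 + 836)/(868 - 914)) = -3073854*(-1616218 + 1224/(-46)) = -3073854*(-1616218 + 1224*(-1/46)) = -3073854*(-1616218 - 612/23) = -3073854*(-37173626/23) = 114266298974604/23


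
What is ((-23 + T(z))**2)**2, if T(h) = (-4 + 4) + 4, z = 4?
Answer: 130321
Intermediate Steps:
T(h) = 4 (T(h) = 0 + 4 = 4)
((-23 + T(z))**2)**2 = ((-23 + 4)**2)**2 = ((-19)**2)**2 = 361**2 = 130321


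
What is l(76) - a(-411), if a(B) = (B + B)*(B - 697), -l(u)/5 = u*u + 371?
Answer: -941511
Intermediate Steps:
l(u) = -1855 - 5*u² (l(u) = -5*(u*u + 371) = -5*(u² + 371) = -5*(371 + u²) = -1855 - 5*u²)
a(B) = 2*B*(-697 + B) (a(B) = (2*B)*(-697 + B) = 2*B*(-697 + B))
l(76) - a(-411) = (-1855 - 5*76²) - 2*(-411)*(-697 - 411) = (-1855 - 5*5776) - 2*(-411)*(-1108) = (-1855 - 28880) - 1*910776 = -30735 - 910776 = -941511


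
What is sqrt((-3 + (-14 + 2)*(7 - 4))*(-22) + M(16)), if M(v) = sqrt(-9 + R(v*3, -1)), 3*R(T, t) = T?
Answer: sqrt(858 + sqrt(7)) ≈ 29.337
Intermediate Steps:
R(T, t) = T/3
M(v) = sqrt(-9 + v) (M(v) = sqrt(-9 + (v*3)/3) = sqrt(-9 + (3*v)/3) = sqrt(-9 + v))
sqrt((-3 + (-14 + 2)*(7 - 4))*(-22) + M(16)) = sqrt((-3 + (-14 + 2)*(7 - 4))*(-22) + sqrt(-9 + 16)) = sqrt((-3 - 12*3)*(-22) + sqrt(7)) = sqrt((-3 - 36)*(-22) + sqrt(7)) = sqrt(-39*(-22) + sqrt(7)) = sqrt(858 + sqrt(7))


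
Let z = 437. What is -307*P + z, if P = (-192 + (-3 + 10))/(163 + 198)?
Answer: 214552/361 ≈ 594.33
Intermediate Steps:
P = -185/361 (P = (-192 + 7)/361 = -185*1/361 = -185/361 ≈ -0.51247)
-307*P + z = -307*(-185/361) + 437 = 56795/361 + 437 = 214552/361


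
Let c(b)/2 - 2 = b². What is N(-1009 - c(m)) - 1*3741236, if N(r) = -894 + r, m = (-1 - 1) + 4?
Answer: -3743151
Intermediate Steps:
m = 2 (m = -2 + 4 = 2)
c(b) = 4 + 2*b²
N(-1009 - c(m)) - 1*3741236 = (-894 + (-1009 - (4 + 2*2²))) - 1*3741236 = (-894 + (-1009 - (4 + 2*4))) - 3741236 = (-894 + (-1009 - (4 + 8))) - 3741236 = (-894 + (-1009 - 1*12)) - 3741236 = (-894 + (-1009 - 12)) - 3741236 = (-894 - 1021) - 3741236 = -1915 - 3741236 = -3743151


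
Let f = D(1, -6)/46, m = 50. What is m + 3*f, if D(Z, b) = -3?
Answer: 2291/46 ≈ 49.804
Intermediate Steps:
f = -3/46 ≈ -0.065217
m + 3*f = 50 + 3*(-3/46) = 50 - 9/46 = 2291/46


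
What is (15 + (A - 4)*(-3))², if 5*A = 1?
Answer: 17424/25 ≈ 696.96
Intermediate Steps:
A = ⅕ (A = (⅕)*1 = ⅕ ≈ 0.20000)
(15 + (A - 4)*(-3))² = (15 + (⅕ - 4)*(-3))² = (15 - 19/5*(-3))² = (15 + 57/5)² = (132/5)² = 17424/25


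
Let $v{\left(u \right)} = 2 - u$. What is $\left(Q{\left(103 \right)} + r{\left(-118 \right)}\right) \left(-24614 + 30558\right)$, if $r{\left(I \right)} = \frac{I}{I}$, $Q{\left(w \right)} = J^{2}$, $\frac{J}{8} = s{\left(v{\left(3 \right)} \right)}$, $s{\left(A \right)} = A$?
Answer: $386360$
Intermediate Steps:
$J = -8$ ($J = 8 \left(2 - 3\right) = 8 \left(-1\right) = -8$)
$Q{\left(w \right)} = 64$ ($Q{\left(w \right)} = \left(-8\right)^{2} = 64$)
$r{\left(I \right)} = 1$
$\left(Q{\left(103 \right)} + r{\left(-118 \right)}\right) \left(-24614 + 30558\right) = \left(64 + 1\right) \left(-24614 + 30558\right) = 65 \cdot 5944 = 386360$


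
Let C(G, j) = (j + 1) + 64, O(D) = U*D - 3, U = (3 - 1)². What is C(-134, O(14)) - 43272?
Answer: -43154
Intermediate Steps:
U = 4 (U = 2² = 4)
O(D) = -3 + 4*D (O(D) = 4*D - 3 = -3 + 4*D)
C(G, j) = 65 + j (C(G, j) = (1 + j) + 64 = 65 + j)
C(-134, O(14)) - 43272 = (65 + (-3 + 4*14)) - 43272 = (65 + (-3 + 56)) - 43272 = (65 + 53) - 43272 = 118 - 43272 = -43154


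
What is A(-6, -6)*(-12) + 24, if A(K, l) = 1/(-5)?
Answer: 132/5 ≈ 26.400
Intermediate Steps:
A(K, l) = -⅕
A(-6, -6)*(-12) + 24 = -⅕*(-12) + 24 = 12/5 + 24 = 132/5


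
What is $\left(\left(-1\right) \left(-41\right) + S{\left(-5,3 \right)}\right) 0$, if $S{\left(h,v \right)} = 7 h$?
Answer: $0$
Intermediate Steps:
$\left(\left(-1\right) \left(-41\right) + S{\left(-5,3 \right)}\right) 0 = \left(\left(-1\right) \left(-41\right) + 7 \left(-5\right)\right) 0 = \left(41 - 35\right) 0 = 6 \cdot 0 = 0$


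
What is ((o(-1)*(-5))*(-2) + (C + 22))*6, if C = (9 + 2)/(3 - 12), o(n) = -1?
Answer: 194/3 ≈ 64.667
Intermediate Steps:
C = -11/9 (C = 11/(-9) = 11*(-1/9) = -11/9 ≈ -1.2222)
((o(-1)*(-5))*(-2) + (C + 22))*6 = (-1*(-5)*(-2) + (-11/9 + 22))*6 = (5*(-2) + 187/9)*6 = (-10 + 187/9)*6 = (97/9)*6 = 194/3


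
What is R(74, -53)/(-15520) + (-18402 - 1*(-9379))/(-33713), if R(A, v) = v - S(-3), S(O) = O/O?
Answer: 70928731/261612880 ≈ 0.27112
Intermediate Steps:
S(O) = 1
R(A, v) = -1 + v (R(A, v) = v - 1*1 = v - 1 = -1 + v)
R(74, -53)/(-15520) + (-18402 - 1*(-9379))/(-33713) = (-1 - 53)/(-15520) + (-18402 - 1*(-9379))/(-33713) = -54*(-1/15520) + (-18402 + 9379)*(-1/33713) = 27/7760 - 9023*(-1/33713) = 27/7760 + 9023/33713 = 70928731/261612880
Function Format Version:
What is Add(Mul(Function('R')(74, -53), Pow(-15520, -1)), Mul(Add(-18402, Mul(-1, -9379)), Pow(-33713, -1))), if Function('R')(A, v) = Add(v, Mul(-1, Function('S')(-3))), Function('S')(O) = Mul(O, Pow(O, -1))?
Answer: Rational(70928731, 261612880) ≈ 0.27112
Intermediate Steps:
Function('S')(O) = 1
Function('R')(A, v) = Add(-1, v) (Function('R')(A, v) = Add(v, Mul(-1, 1)) = Add(v, -1) = Add(-1, v))
Add(Mul(Function('R')(74, -53), Pow(-15520, -1)), Mul(Add(-18402, Mul(-1, -9379)), Pow(-33713, -1))) = Add(Mul(Add(-1, -53), Pow(-15520, -1)), Mul(Add(-18402, Mul(-1, -9379)), Pow(-33713, -1))) = Add(Mul(-54, Rational(-1, 15520)), Mul(Add(-18402, 9379), Rational(-1, 33713))) = Add(Rational(27, 7760), Mul(-9023, Rational(-1, 33713))) = Add(Rational(27, 7760), Rational(9023, 33713)) = Rational(70928731, 261612880)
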